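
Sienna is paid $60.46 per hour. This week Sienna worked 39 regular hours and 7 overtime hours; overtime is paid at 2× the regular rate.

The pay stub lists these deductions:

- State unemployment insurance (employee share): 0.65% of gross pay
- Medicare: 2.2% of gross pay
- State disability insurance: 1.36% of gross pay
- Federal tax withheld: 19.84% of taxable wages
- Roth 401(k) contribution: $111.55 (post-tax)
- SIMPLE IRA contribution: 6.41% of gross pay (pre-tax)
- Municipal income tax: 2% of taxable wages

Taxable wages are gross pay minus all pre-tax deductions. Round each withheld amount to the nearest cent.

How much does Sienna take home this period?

$2,097.54

Regular pay: 39 × $60.46 = $2,357.94
Overtime pay: 7 × $60.46 × 2 = $846.44
Gross pay = $2,357.94 + $846.44 = $3,204.38
SIMPLE IRA contribution: $3,204.38 × 0.0641 = $205.40
Taxable wages = $3,204.38 − $205.40 = $2,998.98
Federal tax withheld: $2,998.98 × 0.1984 = $595.00
Municipal income tax: $2,998.98 × 0.02 = $59.98
Medicare: $3,204.38 × 0.022 = $70.50
State disability insurance: $3,204.38 × 0.0136 = $43.58
State unemployment insurance (employee share): $3,204.38 × 0.0065 = $20.83
Roth 401(k) contribution: $111.55
Total deductions = $205.40 + $595.00 + $59.98 + $70.50 + $43.58 + $20.83 + $111.55 = $1,106.84
Net pay = $3,204.38 − $1,106.84 = $2,097.54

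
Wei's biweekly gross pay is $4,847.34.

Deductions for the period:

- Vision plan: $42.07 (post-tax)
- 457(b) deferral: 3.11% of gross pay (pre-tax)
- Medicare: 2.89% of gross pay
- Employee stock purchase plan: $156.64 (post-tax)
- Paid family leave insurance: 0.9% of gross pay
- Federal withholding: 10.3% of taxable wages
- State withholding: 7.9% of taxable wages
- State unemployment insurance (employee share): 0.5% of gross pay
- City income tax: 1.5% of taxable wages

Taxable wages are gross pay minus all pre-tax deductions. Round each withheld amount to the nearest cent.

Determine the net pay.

$3,364.69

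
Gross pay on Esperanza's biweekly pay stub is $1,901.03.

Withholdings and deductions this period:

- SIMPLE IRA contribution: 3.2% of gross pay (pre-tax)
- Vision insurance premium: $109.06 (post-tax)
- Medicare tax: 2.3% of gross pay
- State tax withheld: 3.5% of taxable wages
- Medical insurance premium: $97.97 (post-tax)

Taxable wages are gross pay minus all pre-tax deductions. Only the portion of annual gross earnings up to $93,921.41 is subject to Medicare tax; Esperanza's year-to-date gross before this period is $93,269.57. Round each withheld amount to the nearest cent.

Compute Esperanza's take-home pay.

$1,553.77

SIMPLE IRA contribution: $1,901.03 × 0.032 = $60.83
Taxable wages = $1,901.03 − $60.83 = $1,840.20
State tax withheld: $1,840.20 × 0.035 = $64.41
Medicare tax: only $93,921.41 − $93,269.57 = $651.84 of this check is subject → $651.84 × 0.023 = $14.99
Medical insurance premium: $97.97
Vision insurance premium: $109.06
Total deductions = $60.83 + $64.41 + $14.99 + $97.97 + $109.06 = $347.26
Net pay = $1,901.03 − $347.26 = $1,553.77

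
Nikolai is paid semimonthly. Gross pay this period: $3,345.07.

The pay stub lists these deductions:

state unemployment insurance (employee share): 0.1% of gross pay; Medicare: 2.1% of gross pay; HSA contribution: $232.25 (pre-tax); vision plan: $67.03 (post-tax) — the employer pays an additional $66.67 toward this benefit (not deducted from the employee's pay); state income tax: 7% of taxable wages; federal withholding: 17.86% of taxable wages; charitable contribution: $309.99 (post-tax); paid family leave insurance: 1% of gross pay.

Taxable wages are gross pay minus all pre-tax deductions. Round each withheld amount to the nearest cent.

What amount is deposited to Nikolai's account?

HSA contribution: $232.25
Taxable wages = $3,345.07 − $232.25 = $3,112.82
Federal withholding: $3,112.82 × 0.1786 = $555.95
State income tax: $3,112.82 × 0.07 = $217.90
Medicare: $3,345.07 × 0.021 = $70.25
State unemployment insurance (employee share): $3,345.07 × 0.001 = $3.35
Paid family leave insurance: $3,345.07 × 0.01 = $33.45
Vision plan: $67.03
Charitable contribution: $309.99
(Employer's $66.67 toward vision plan is not withheld from the employee.)
Total deductions = $232.25 + $555.95 + $217.90 + $70.25 + $3.35 + $33.45 + $67.03 + $309.99 = $1,490.17
Net pay = $3,345.07 − $1,490.17 = $1,854.90

$1,854.90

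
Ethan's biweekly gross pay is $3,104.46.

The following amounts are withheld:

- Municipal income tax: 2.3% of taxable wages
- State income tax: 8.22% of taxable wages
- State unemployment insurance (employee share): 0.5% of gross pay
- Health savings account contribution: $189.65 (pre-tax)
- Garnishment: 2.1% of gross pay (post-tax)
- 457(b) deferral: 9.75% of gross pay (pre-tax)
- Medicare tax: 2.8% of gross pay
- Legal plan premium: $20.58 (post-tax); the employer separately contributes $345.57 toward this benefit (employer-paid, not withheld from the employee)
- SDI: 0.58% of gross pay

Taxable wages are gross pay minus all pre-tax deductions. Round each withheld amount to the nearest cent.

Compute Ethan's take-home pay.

Health savings account contribution: $189.65
457(b) deferral: $3,104.46 × 0.0975 = $302.68
Pre-tax total = $189.65 + $302.68 = $492.33
Taxable wages = $3,104.46 − $492.33 = $2,612.13
Municipal income tax: $2,612.13 × 0.023 = $60.08
State income tax: $2,612.13 × 0.0822 = $214.72
Medicare tax: $3,104.46 × 0.028 = $86.92
SDI: $3,104.46 × 0.0058 = $18.01
State unemployment insurance (employee share): $3,104.46 × 0.005 = $15.52
Garnishment: $3,104.46 × 0.021 = $65.19
Legal plan premium: $20.58
(Employer's $345.57 toward legal plan premium is not withheld from the employee.)
Total deductions = $189.65 + $302.68 + $60.08 + $214.72 + $86.92 + $18.01 + $15.52 + $65.19 + $20.58 = $973.35
Net pay = $3,104.46 − $973.35 = $2,131.11

$2,131.11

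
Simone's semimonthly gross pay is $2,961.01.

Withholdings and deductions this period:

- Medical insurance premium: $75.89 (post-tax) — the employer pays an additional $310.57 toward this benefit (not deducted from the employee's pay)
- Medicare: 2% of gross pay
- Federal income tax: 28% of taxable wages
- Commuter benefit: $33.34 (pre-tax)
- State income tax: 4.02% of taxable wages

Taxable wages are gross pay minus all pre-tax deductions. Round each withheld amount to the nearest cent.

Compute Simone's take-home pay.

$1,855.12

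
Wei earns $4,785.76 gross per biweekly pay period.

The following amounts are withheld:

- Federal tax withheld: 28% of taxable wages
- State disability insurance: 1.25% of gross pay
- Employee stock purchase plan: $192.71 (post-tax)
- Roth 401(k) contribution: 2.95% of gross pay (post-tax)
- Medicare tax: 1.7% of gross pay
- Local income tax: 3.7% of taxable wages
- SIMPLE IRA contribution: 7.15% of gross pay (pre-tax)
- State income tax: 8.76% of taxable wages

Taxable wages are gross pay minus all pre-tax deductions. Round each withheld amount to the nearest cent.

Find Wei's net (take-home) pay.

$2,170.64

SIMPLE IRA contribution: $4,785.76 × 0.0715 = $342.18
Taxable wages = $4,785.76 − $342.18 = $4,443.58
State income tax: $4,443.58 × 0.0876 = $389.26
Federal tax withheld: $4,443.58 × 0.28 = $1,244.20
Local income tax: $4,443.58 × 0.037 = $164.41
State disability insurance: $4,785.76 × 0.0125 = $59.82
Medicare tax: $4,785.76 × 0.017 = $81.36
Employee stock purchase plan: $192.71
Roth 401(k) contribution: $4,785.76 × 0.0295 = $141.18
Total deductions = $342.18 + $389.26 + $1,244.20 + $164.41 + $59.82 + $81.36 + $192.71 + $141.18 = $2,615.12
Net pay = $4,785.76 − $2,615.12 = $2,170.64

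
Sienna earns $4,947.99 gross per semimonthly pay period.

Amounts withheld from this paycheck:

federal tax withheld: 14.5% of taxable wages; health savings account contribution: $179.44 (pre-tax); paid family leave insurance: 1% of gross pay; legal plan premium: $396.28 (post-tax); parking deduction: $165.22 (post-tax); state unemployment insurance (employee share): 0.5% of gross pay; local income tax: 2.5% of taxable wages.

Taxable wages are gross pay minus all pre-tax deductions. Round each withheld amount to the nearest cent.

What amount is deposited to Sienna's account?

Health savings account contribution: $179.44
Taxable wages = $4,947.99 − $179.44 = $4,768.55
Federal tax withheld: $4,768.55 × 0.145 = $691.44
Local income tax: $4,768.55 × 0.025 = $119.21
State unemployment insurance (employee share): $4,947.99 × 0.005 = $24.74
Paid family leave insurance: $4,947.99 × 0.01 = $49.48
Legal plan premium: $396.28
Parking deduction: $165.22
Total deductions = $179.44 + $691.44 + $119.21 + $24.74 + $49.48 + $396.28 + $165.22 = $1,625.81
Net pay = $4,947.99 − $1,625.81 = $3,322.18

$3,322.18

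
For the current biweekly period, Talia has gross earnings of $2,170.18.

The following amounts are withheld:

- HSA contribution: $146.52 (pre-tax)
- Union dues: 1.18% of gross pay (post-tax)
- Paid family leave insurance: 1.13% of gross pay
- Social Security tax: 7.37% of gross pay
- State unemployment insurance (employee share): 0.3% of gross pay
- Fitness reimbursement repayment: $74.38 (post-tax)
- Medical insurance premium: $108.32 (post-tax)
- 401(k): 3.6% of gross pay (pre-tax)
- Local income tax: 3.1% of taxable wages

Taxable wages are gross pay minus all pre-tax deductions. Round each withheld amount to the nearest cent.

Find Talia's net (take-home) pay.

HSA contribution: $146.52
401(k): $2,170.18 × 0.036 = $78.13
Pre-tax total = $146.52 + $78.13 = $224.65
Taxable wages = $2,170.18 − $224.65 = $1,945.53
Local income tax: $1,945.53 × 0.031 = $60.31
State unemployment insurance (employee share): $2,170.18 × 0.003 = $6.51
Social Security tax: $2,170.18 × 0.0737 = $159.94
Paid family leave insurance: $2,170.18 × 0.0113 = $24.52
Fitness reimbursement repayment: $74.38
Medical insurance premium: $108.32
Union dues: $2,170.18 × 0.0118 = $25.61
Total deductions = $146.52 + $78.13 + $60.31 + $6.51 + $159.94 + $24.52 + $74.38 + $108.32 + $25.61 = $684.24
Net pay = $2,170.18 − $684.24 = $1,485.94

$1,485.94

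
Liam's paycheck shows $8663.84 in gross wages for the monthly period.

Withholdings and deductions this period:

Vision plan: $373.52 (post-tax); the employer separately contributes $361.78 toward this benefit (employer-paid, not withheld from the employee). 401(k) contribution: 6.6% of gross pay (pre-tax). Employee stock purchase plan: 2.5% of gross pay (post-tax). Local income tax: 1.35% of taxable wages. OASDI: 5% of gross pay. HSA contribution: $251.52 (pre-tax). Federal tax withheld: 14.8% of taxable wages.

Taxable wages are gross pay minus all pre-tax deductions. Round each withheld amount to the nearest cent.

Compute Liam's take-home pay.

401(k) contribution: $8663.84 × 0.066 = $571.81
HSA contribution: $251.52
Pre-tax total = $571.81 + $251.52 = $823.33
Taxable wages = $8663.84 − $823.33 = $7840.51
Federal tax withheld: $7840.51 × 0.148 = $1160.40
Local income tax: $7840.51 × 0.0135 = $105.85
OASDI: $8663.84 × 0.05 = $433.19
Employee stock purchase plan: $8663.84 × 0.025 = $216.60
Vision plan: $373.52
(Employer's $361.78 toward vision plan is not withheld from the employee.)
Total deductions = $571.81 + $251.52 + $1160.40 + $105.85 + $433.19 + $216.60 + $373.52 = $3112.89
Net pay = $8663.84 − $3112.89 = $5550.95

$5550.95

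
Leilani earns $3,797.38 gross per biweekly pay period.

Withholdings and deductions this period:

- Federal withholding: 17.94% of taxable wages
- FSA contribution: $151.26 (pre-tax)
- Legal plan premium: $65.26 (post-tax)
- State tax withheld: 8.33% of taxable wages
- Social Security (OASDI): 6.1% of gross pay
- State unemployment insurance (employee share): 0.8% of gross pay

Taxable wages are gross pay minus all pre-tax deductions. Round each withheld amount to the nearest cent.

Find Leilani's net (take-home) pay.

$2,361.01

FSA contribution: $151.26
Taxable wages = $3,797.38 − $151.26 = $3,646.12
State tax withheld: $3,646.12 × 0.0833 = $303.72
Federal withholding: $3,646.12 × 0.1794 = $654.11
Social Security (OASDI): $3,797.38 × 0.061 = $231.64
State unemployment insurance (employee share): $3,797.38 × 0.008 = $30.38
Legal plan premium: $65.26
Total deductions = $151.26 + $303.72 + $654.11 + $231.64 + $30.38 + $65.26 = $1,436.37
Net pay = $3,797.38 − $1,436.37 = $2,361.01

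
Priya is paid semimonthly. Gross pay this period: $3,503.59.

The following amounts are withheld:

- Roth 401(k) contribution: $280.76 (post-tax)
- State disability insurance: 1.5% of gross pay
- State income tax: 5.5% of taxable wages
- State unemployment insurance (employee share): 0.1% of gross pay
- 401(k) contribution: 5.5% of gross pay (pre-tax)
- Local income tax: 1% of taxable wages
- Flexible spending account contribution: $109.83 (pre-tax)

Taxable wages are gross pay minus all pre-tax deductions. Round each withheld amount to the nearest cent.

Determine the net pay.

$2,656.18

Flexible spending account contribution: $109.83
401(k) contribution: $3,503.59 × 0.055 = $192.70
Pre-tax total = $109.83 + $192.70 = $302.53
Taxable wages = $3,503.59 − $302.53 = $3,201.06
Local income tax: $3,201.06 × 0.01 = $32.01
State income tax: $3,201.06 × 0.055 = $176.06
State disability insurance: $3,503.59 × 0.015 = $52.55
State unemployment insurance (employee share): $3,503.59 × 0.001 = $3.50
Roth 401(k) contribution: $280.76
Total deductions = $109.83 + $192.70 + $32.01 + $176.06 + $52.55 + $3.50 + $280.76 = $847.41
Net pay = $3,503.59 − $847.41 = $2,656.18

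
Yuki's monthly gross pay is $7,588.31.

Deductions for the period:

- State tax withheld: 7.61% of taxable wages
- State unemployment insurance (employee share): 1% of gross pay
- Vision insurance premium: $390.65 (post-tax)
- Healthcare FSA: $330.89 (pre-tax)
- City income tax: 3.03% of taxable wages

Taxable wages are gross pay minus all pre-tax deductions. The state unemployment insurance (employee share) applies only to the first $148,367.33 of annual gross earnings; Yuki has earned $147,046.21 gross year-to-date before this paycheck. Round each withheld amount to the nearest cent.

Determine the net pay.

Healthcare FSA: $330.89
Taxable wages = $7,588.31 − $330.89 = $7,257.42
City income tax: $7,257.42 × 0.0303 = $219.90
State tax withheld: $7,257.42 × 0.0761 = $552.29
State unemployment insurance (employee share): only $148,367.33 − $147,046.21 = $1,321.12 of this check is subject → $1,321.12 × 0.01 = $13.21
Vision insurance premium: $390.65
Total deductions = $330.89 + $219.90 + $552.29 + $13.21 + $390.65 = $1,506.94
Net pay = $7,588.31 − $1,506.94 = $6,081.37

$6,081.37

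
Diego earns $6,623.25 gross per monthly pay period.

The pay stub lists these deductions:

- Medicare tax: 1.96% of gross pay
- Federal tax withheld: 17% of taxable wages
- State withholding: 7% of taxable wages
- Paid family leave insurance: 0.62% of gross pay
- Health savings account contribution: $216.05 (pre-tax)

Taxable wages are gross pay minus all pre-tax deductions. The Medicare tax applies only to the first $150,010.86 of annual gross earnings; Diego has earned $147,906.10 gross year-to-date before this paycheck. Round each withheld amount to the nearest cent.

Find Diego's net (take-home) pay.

Health savings account contribution: $216.05
Taxable wages = $6,623.25 − $216.05 = $6,407.20
State withholding: $6,407.20 × 0.07 = $448.50
Federal tax withheld: $6,407.20 × 0.17 = $1,089.22
Paid family leave insurance: $6,623.25 × 0.0062 = $41.06
Medicare tax: only $150,010.86 − $147,906.10 = $2,104.76 of this check is subject → $2,104.76 × 0.0196 = $41.25
Total deductions = $216.05 + $448.50 + $1,089.22 + $41.06 + $41.25 = $1,836.08
Net pay = $6,623.25 − $1,836.08 = $4,787.17

$4,787.17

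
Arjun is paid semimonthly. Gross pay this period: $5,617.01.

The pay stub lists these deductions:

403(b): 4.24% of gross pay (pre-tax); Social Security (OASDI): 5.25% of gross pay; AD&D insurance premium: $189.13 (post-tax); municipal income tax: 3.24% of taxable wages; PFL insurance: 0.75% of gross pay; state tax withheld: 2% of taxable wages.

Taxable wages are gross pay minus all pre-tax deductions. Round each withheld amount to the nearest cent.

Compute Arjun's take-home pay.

403(b): $5,617.01 × 0.0424 = $238.16
Taxable wages = $5,617.01 − $238.16 = $5,378.85
State tax withheld: $5,378.85 × 0.02 = $107.58
Municipal income tax: $5,378.85 × 0.0324 = $174.27
Social Security (OASDI): $5,617.01 × 0.0525 = $294.89
PFL insurance: $5,617.01 × 0.0075 = $42.13
AD&D insurance premium: $189.13
Total deductions = $238.16 + $107.58 + $174.27 + $294.89 + $42.13 + $189.13 = $1,046.16
Net pay = $5,617.01 − $1,046.16 = $4,570.85

$4,570.85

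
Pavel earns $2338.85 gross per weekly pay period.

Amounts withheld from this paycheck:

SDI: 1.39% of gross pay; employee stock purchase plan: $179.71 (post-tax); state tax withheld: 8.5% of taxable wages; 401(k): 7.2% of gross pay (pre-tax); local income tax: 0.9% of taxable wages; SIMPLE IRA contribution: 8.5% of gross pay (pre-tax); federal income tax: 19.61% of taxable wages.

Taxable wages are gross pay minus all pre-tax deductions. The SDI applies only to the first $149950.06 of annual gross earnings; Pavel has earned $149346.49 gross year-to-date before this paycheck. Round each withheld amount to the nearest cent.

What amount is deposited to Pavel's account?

$1211.58

SIMPLE IRA contribution: $2338.85 × 0.085 = $198.80
401(k): $2338.85 × 0.072 = $168.40
Pre-tax total = $198.80 + $168.40 = $367.20
Taxable wages = $2338.85 − $367.20 = $1971.65
State tax withheld: $1971.65 × 0.085 = $167.59
Federal income tax: $1971.65 × 0.1961 = $386.64
Local income tax: $1971.65 × 0.009 = $17.74
SDI: only $149950.06 − $149346.49 = $603.57 of this check is subject → $603.57 × 0.0139 = $8.39
Employee stock purchase plan: $179.71
Total deductions = $198.80 + $168.40 + $167.59 + $386.64 + $17.74 + $8.39 + $179.71 = $1127.27
Net pay = $2338.85 − $1127.27 = $1211.58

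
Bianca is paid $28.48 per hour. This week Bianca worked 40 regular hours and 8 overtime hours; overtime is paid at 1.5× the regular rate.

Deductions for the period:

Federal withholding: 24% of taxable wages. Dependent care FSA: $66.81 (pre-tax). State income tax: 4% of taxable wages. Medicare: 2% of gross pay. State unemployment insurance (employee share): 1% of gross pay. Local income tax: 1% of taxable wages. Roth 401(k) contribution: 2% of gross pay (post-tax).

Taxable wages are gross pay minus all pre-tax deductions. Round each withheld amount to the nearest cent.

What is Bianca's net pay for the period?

$929.99

Regular pay: 40 × $28.48 = $1,139.20
Overtime pay: 8 × $28.48 × 1.5 = $341.76
Gross pay = $1,139.20 + $341.76 = $1,480.96
Dependent care FSA: $66.81
Taxable wages = $1,480.96 − $66.81 = $1,414.15
Federal withholding: $1,414.15 × 0.24 = $339.40
State income tax: $1,414.15 × 0.04 = $56.57
Local income tax: $1,414.15 × 0.01 = $14.14
Medicare: $1,480.96 × 0.02 = $29.62
State unemployment insurance (employee share): $1,480.96 × 0.01 = $14.81
Roth 401(k) contribution: $1,480.96 × 0.02 = $29.62
Total deductions = $66.81 + $339.40 + $56.57 + $14.14 + $29.62 + $14.81 + $29.62 = $550.97
Net pay = $1,480.96 − $550.97 = $929.99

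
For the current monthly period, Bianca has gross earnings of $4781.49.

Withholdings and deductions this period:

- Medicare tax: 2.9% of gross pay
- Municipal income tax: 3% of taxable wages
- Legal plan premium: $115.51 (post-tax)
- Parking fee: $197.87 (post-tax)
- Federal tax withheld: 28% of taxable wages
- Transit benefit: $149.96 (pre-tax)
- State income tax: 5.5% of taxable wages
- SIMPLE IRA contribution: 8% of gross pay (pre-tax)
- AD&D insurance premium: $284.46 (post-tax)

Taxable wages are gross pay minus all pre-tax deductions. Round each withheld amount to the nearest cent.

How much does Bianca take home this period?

$1961.62

SIMPLE IRA contribution: $4781.49 × 0.08 = $382.52
Transit benefit: $149.96
Pre-tax total = $382.52 + $149.96 = $532.48
Taxable wages = $4781.49 − $532.48 = $4249.01
Municipal income tax: $4249.01 × 0.03 = $127.47
Federal tax withheld: $4249.01 × 0.28 = $1189.72
State income tax: $4249.01 × 0.055 = $233.70
Medicare tax: $4781.49 × 0.029 = $138.66
AD&D insurance premium: $284.46
Legal plan premium: $115.51
Parking fee: $197.87
Total deductions = $382.52 + $149.96 + $127.47 + $1189.72 + $233.70 + $138.66 + $284.46 + $115.51 + $197.87 = $2819.87
Net pay = $4781.49 − $2819.87 = $1961.62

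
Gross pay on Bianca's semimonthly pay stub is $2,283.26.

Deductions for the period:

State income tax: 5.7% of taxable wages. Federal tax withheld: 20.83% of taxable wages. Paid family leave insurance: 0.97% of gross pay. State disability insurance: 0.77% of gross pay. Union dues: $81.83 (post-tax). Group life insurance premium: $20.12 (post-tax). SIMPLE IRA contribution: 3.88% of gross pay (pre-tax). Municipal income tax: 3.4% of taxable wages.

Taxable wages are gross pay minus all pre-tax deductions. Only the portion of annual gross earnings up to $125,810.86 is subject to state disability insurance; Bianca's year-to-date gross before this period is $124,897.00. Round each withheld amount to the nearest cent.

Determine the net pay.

$1,406.66

SIMPLE IRA contribution: $2,283.26 × 0.0388 = $88.59
Taxable wages = $2,283.26 − $88.59 = $2,194.67
Federal tax withheld: $2,194.67 × 0.2083 = $457.15
State income tax: $2,194.67 × 0.057 = $125.10
Municipal income tax: $2,194.67 × 0.034 = $74.62
Paid family leave insurance: $2,283.26 × 0.0097 = $22.15
State disability insurance: only $125,810.86 − $124,897.00 = $913.86 of this check is subject → $913.86 × 0.0077 = $7.04
Group life insurance premium: $20.12
Union dues: $81.83
Total deductions = $88.59 + $457.15 + $125.10 + $74.62 + $22.15 + $7.04 + $20.12 + $81.83 = $876.60
Net pay = $2,283.26 − $876.60 = $1,406.66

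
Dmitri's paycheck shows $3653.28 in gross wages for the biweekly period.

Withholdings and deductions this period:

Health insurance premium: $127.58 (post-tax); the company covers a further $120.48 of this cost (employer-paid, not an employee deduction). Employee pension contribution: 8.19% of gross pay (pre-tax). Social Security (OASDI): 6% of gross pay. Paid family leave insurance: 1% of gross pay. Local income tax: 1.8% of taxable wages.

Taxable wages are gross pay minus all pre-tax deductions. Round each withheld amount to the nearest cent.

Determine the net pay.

Employee pension contribution: $3653.28 × 0.0819 = $299.20
Taxable wages = $3653.28 − $299.20 = $3354.08
Local income tax: $3354.08 × 0.018 = $60.37
Paid family leave insurance: $3653.28 × 0.01 = $36.53
Social Security (OASDI): $3653.28 × 0.06 = $219.20
Health insurance premium: $127.58
(Employer's $120.48 toward health insurance premium is not withheld from the employee.)
Total deductions = $299.20 + $60.37 + $36.53 + $219.20 + $127.58 = $742.88
Net pay = $3653.28 − $742.88 = $2910.40

$2910.40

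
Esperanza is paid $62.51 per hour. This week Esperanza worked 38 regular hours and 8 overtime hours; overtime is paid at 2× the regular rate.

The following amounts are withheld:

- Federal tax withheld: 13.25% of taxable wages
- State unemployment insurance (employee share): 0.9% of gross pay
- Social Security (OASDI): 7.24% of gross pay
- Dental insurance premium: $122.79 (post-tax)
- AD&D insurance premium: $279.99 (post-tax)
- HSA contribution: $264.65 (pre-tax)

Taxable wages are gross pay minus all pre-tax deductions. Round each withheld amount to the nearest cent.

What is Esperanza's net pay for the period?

Regular pay: 38 × $62.51 = $2,375.38
Overtime pay: 8 × $62.51 × 2 = $1,000.16
Gross pay = $2,375.38 + $1,000.16 = $3,375.54
HSA contribution: $264.65
Taxable wages = $3,375.54 − $264.65 = $3,110.89
Federal tax withheld: $3,110.89 × 0.1325 = $412.19
State unemployment insurance (employee share): $3,375.54 × 0.009 = $30.38
Social Security (OASDI): $3,375.54 × 0.0724 = $244.39
Dental insurance premium: $122.79
AD&D insurance premium: $279.99
Total deductions = $264.65 + $412.19 + $30.38 + $244.39 + $122.79 + $279.99 = $1,354.39
Net pay = $3,375.54 − $1,354.39 = $2,021.15

$2,021.15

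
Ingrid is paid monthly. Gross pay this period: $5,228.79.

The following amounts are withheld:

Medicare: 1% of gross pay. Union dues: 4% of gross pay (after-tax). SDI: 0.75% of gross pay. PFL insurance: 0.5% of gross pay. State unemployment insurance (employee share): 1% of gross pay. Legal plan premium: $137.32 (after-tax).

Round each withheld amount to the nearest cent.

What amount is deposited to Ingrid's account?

Medicare: $5,228.79 × 0.01 = $52.29
SDI: $5,228.79 × 0.0075 = $39.22
State unemployment insurance (employee share): $5,228.79 × 0.01 = $52.29
PFL insurance: $5,228.79 × 0.005 = $26.14
Union dues: $5,228.79 × 0.04 = $209.15
Legal plan premium: $137.32
Total deductions = $52.29 + $39.22 + $52.29 + $26.14 + $209.15 + $137.32 = $516.41
Net pay = $5,228.79 − $516.41 = $4,712.38

$4,712.38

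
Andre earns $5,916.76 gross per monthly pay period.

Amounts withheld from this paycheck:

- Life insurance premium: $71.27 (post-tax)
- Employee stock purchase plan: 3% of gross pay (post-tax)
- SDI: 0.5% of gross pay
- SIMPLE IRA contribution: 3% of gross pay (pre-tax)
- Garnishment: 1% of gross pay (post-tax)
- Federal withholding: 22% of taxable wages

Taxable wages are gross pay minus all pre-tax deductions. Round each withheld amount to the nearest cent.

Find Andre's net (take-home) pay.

SIMPLE IRA contribution: $5,916.76 × 0.03 = $177.50
Taxable wages = $5,916.76 − $177.50 = $5,739.26
Federal withholding: $5,739.26 × 0.22 = $1,262.64
SDI: $5,916.76 × 0.005 = $29.58
Employee stock purchase plan: $5,916.76 × 0.03 = $177.50
Garnishment: $5,916.76 × 0.01 = $59.17
Life insurance premium: $71.27
Total deductions = $177.50 + $1,262.64 + $29.58 + $177.50 + $59.17 + $71.27 = $1,777.66
Net pay = $5,916.76 − $1,777.66 = $4,139.10

$4,139.10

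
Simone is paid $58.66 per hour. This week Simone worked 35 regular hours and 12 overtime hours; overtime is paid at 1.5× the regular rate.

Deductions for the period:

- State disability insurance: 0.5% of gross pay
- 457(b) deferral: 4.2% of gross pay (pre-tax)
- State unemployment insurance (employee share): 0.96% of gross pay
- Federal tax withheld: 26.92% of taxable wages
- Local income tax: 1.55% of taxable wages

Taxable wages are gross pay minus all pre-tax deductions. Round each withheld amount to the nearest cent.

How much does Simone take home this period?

Regular pay: 35 × $58.66 = $2,053.10
Overtime pay: 12 × $58.66 × 1.5 = $1,055.88
Gross pay = $2,053.10 + $1,055.88 = $3,108.98
457(b) deferral: $3,108.98 × 0.042 = $130.58
Taxable wages = $3,108.98 − $130.58 = $2,978.40
Federal tax withheld: $2,978.40 × 0.2692 = $801.79
Local income tax: $2,978.40 × 0.0155 = $46.17
State unemployment insurance (employee share): $3,108.98 × 0.0096 = $29.85
State disability insurance: $3,108.98 × 0.005 = $15.54
Total deductions = $130.58 + $801.79 + $46.17 + $29.85 + $15.54 = $1,023.93
Net pay = $3,108.98 − $1,023.93 = $2,085.05

$2,085.05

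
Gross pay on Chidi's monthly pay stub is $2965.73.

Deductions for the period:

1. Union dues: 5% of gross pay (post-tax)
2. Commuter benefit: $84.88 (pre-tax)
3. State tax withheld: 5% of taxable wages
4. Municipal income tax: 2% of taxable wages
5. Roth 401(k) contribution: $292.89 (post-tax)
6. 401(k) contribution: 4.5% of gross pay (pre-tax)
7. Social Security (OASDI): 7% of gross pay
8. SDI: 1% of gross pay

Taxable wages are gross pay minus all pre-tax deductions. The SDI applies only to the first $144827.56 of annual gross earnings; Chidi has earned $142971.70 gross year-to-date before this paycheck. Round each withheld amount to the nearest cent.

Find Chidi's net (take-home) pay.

Commuter benefit: $84.88
401(k) contribution: $2965.73 × 0.045 = $133.46
Pre-tax total = $84.88 + $133.46 = $218.34
Taxable wages = $2965.73 − $218.34 = $2747.39
Municipal income tax: $2747.39 × 0.02 = $54.95
State tax withheld: $2747.39 × 0.05 = $137.37
Social Security (OASDI): $2965.73 × 0.07 = $207.60
SDI: only $144827.56 − $142971.70 = $1855.86 of this check is subject → $1855.86 × 0.01 = $18.56
Roth 401(k) contribution: $292.89
Union dues: $2965.73 × 0.05 = $148.29
Total deductions = $84.88 + $133.46 + $54.95 + $137.37 + $207.60 + $18.56 + $292.89 + $148.29 = $1078.00
Net pay = $2965.73 − $1078.00 = $1887.73

$1887.73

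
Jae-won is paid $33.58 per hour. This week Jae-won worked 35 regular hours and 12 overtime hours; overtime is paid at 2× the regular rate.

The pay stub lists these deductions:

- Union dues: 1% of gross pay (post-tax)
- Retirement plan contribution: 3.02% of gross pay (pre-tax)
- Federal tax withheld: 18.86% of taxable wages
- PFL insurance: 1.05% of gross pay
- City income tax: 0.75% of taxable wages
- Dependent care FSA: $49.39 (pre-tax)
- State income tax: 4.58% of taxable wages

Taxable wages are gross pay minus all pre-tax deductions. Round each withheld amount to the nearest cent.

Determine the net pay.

Regular pay: 35 × $33.58 = $1,175.30
Overtime pay: 12 × $33.58 × 2 = $805.92
Gross pay = $1,175.30 + $805.92 = $1,981.22
Retirement plan contribution: $1,981.22 × 0.0302 = $59.83
Dependent care FSA: $49.39
Pre-tax total = $59.83 + $49.39 = $109.22
Taxable wages = $1,981.22 − $109.22 = $1,872.00
State income tax: $1,872.00 × 0.0458 = $85.74
Federal tax withheld: $1,872.00 × 0.1886 = $353.06
City income tax: $1,872.00 × 0.0075 = $14.04
PFL insurance: $1,981.22 × 0.0105 = $20.80
Union dues: $1,981.22 × 0.01 = $19.81
Total deductions = $59.83 + $49.39 + $85.74 + $353.06 + $14.04 + $20.80 + $19.81 = $602.67
Net pay = $1,981.22 − $602.67 = $1,378.55

$1,378.55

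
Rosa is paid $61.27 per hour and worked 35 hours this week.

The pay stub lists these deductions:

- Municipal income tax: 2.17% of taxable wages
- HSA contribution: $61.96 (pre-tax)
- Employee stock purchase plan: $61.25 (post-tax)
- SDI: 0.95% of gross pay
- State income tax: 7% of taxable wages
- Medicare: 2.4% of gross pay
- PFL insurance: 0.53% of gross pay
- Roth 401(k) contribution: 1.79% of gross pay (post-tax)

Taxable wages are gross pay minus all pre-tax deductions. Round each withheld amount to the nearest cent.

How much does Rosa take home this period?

Gross pay: 35 × $61.27 = $2,144.45
HSA contribution: $61.96
Taxable wages = $2,144.45 − $61.96 = $2,082.49
State income tax: $2,082.49 × 0.07 = $145.77
Municipal income tax: $2,082.49 × 0.0217 = $45.19
Medicare: $2,144.45 × 0.024 = $51.47
SDI: $2,144.45 × 0.0095 = $20.37
PFL insurance: $2,144.45 × 0.0053 = $11.37
Employee stock purchase plan: $61.25
Roth 401(k) contribution: $2,144.45 × 0.0179 = $38.39
Total deductions = $61.96 + $145.77 + $45.19 + $51.47 + $20.37 + $11.37 + $61.25 + $38.39 = $435.77
Net pay = $2,144.45 − $435.77 = $1,708.68

$1,708.68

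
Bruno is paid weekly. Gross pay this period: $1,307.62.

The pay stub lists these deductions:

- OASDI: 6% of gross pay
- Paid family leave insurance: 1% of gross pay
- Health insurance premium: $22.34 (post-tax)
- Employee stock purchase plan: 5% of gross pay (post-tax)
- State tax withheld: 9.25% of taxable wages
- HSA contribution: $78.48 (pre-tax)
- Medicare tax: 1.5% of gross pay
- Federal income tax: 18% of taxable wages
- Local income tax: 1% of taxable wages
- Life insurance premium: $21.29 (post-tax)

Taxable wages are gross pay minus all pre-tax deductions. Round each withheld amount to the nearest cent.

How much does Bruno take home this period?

HSA contribution: $78.48
Taxable wages = $1,307.62 − $78.48 = $1,229.14
State tax withheld: $1,229.14 × 0.0925 = $113.70
Federal income tax: $1,229.14 × 0.18 = $221.25
Local income tax: $1,229.14 × 0.01 = $12.29
Paid family leave insurance: $1,307.62 × 0.01 = $13.08
Medicare tax: $1,307.62 × 0.015 = $19.61
OASDI: $1,307.62 × 0.06 = $78.46
Employee stock purchase plan: $1,307.62 × 0.05 = $65.38
Life insurance premium: $21.29
Health insurance premium: $22.34
Total deductions = $78.48 + $113.70 + $221.25 + $12.29 + $13.08 + $19.61 + $78.46 + $65.38 + $21.29 + $22.34 = $645.88
Net pay = $1,307.62 − $645.88 = $661.74

$661.74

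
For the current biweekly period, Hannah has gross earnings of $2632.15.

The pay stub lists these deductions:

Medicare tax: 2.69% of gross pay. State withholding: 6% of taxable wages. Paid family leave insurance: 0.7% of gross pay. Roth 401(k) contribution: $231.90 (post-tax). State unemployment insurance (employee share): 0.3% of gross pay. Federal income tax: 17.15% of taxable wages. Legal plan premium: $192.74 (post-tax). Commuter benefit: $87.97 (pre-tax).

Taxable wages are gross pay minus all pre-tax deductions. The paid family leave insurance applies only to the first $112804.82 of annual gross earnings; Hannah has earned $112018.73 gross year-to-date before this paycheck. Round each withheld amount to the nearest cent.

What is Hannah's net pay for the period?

$1446.36

Commuter benefit: $87.97
Taxable wages = $2632.15 − $87.97 = $2544.18
State withholding: $2544.18 × 0.06 = $152.65
Federal income tax: $2544.18 × 0.1715 = $436.33
Medicare tax: $2632.15 × 0.0269 = $70.80
Paid family leave insurance: only $112804.82 − $112018.73 = $786.09 of this check is subject → $786.09 × 0.007 = $5.50
State unemployment insurance (employee share): $2632.15 × 0.003 = $7.90
Legal plan premium: $192.74
Roth 401(k) contribution: $231.90
Total deductions = $87.97 + $152.65 + $436.33 + $70.80 + $5.50 + $7.90 + $192.74 + $231.90 = $1185.79
Net pay = $2632.15 − $1185.79 = $1446.36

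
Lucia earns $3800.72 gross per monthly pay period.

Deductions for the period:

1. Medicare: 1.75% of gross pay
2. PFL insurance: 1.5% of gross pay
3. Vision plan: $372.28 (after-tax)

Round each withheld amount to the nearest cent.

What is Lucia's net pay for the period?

Medicare: $3800.72 × 0.0175 = $66.51
PFL insurance: $3800.72 × 0.015 = $57.01
Vision plan: $372.28
Total deductions = $66.51 + $57.01 + $372.28 = $495.80
Net pay = $3800.72 − $495.80 = $3304.92

$3304.92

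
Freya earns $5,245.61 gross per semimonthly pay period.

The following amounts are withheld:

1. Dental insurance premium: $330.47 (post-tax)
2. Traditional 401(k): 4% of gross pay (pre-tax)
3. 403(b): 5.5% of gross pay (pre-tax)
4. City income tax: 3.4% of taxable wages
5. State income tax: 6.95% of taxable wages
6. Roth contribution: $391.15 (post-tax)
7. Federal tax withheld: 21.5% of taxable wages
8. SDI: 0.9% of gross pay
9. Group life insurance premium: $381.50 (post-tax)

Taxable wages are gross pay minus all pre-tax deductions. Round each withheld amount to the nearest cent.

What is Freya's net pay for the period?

$2,084.93

Traditional 401(k): $5,245.61 × 0.04 = $209.82
403(b): $5,245.61 × 0.055 = $288.51
Pre-tax total = $209.82 + $288.51 = $498.33
Taxable wages = $5,245.61 − $498.33 = $4,747.28
State income tax: $4,747.28 × 0.0695 = $329.94
City income tax: $4,747.28 × 0.034 = $161.41
Federal tax withheld: $4,747.28 × 0.215 = $1,020.67
SDI: $5,245.61 × 0.009 = $47.21
Dental insurance premium: $330.47
Roth contribution: $391.15
Group life insurance premium: $381.50
Total deductions = $209.82 + $288.51 + $329.94 + $161.41 + $1,020.67 + $47.21 + $330.47 + $391.15 + $381.50 = $3,160.68
Net pay = $5,245.61 − $3,160.68 = $2,084.93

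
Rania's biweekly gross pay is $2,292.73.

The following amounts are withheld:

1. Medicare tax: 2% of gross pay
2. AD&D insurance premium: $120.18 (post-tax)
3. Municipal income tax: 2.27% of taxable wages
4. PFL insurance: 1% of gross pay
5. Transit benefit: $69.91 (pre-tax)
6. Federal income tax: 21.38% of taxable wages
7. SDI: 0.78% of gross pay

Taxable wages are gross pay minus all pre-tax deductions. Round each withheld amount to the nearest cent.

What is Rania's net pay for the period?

$1,490.28

Transit benefit: $69.91
Taxable wages = $2,292.73 − $69.91 = $2,222.82
Federal income tax: $2,222.82 × 0.2138 = $475.24
Municipal income tax: $2,222.82 × 0.0227 = $50.46
PFL insurance: $2,292.73 × 0.01 = $22.93
SDI: $2,292.73 × 0.0078 = $17.88
Medicare tax: $2,292.73 × 0.02 = $45.85
AD&D insurance premium: $120.18
Total deductions = $69.91 + $475.24 + $50.46 + $22.93 + $17.88 + $45.85 + $120.18 = $802.45
Net pay = $2,292.73 − $802.45 = $1,490.28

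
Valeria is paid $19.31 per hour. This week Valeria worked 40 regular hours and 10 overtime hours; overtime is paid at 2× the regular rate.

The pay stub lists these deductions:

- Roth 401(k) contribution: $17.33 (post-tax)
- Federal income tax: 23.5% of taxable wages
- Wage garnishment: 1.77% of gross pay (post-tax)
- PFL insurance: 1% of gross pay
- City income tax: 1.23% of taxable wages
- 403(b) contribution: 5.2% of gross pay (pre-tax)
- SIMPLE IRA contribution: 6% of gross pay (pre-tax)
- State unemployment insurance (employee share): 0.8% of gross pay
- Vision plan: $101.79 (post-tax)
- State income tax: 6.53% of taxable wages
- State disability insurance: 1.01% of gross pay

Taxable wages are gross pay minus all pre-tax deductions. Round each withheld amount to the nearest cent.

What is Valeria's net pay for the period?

$535.03

Regular pay: 40 × $19.31 = $772.40
Overtime pay: 10 × $19.31 × 2 = $386.20
Gross pay = $772.40 + $386.20 = $1,158.60
SIMPLE IRA contribution: $1,158.60 × 0.06 = $69.52
403(b) contribution: $1,158.60 × 0.052 = $60.25
Pre-tax total = $69.52 + $60.25 = $129.77
Taxable wages = $1,158.60 − $129.77 = $1,028.83
City income tax: $1,028.83 × 0.0123 = $12.65
Federal income tax: $1,028.83 × 0.235 = $241.78
State income tax: $1,028.83 × 0.0653 = $67.18
State unemployment insurance (employee share): $1,158.60 × 0.008 = $9.27
State disability insurance: $1,158.60 × 0.0101 = $11.70
PFL insurance: $1,158.60 × 0.01 = $11.59
Vision plan: $101.79
Roth 401(k) contribution: $17.33
Wage garnishment: $1,158.60 × 0.0177 = $20.51
Total deductions = $69.52 + $60.25 + $12.65 + $241.78 + $67.18 + $9.27 + $11.70 + $11.59 + $101.79 + $17.33 + $20.51 = $623.57
Net pay = $1,158.60 − $623.57 = $535.03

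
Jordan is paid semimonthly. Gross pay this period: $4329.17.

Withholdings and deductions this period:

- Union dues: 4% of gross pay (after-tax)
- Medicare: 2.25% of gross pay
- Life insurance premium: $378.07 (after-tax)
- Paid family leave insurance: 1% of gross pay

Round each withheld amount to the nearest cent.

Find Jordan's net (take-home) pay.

Paid family leave insurance: $4329.17 × 0.01 = $43.29
Medicare: $4329.17 × 0.0225 = $97.41
Union dues: $4329.17 × 0.04 = $173.17
Life insurance premium: $378.07
Total deductions = $43.29 + $97.41 + $173.17 + $378.07 = $691.94
Net pay = $4329.17 − $691.94 = $3637.23

$3637.23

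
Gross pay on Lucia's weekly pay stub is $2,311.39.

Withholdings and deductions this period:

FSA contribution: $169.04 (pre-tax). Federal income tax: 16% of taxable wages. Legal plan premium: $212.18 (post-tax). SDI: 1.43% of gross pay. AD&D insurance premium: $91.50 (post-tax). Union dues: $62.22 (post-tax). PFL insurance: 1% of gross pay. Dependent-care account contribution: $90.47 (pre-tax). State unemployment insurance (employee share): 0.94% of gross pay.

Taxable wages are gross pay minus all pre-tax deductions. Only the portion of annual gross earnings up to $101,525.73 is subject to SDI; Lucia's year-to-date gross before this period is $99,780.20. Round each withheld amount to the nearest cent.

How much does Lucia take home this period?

Dependent-care account contribution: $90.47
FSA contribution: $169.04
Pre-tax total = $90.47 + $169.04 = $259.51
Taxable wages = $2,311.39 − $259.51 = $2,051.88
Federal income tax: $2,051.88 × 0.16 = $328.30
SDI: only $101,525.73 − $99,780.20 = $1,745.53 of this check is subject → $1,745.53 × 0.0143 = $24.96
PFL insurance: $2,311.39 × 0.01 = $23.11
State unemployment insurance (employee share): $2,311.39 × 0.0094 = $21.73
Union dues: $62.22
AD&D insurance premium: $91.50
Legal plan premium: $212.18
Total deductions = $90.47 + $169.04 + $328.30 + $24.96 + $23.11 + $21.73 + $62.22 + $91.50 + $212.18 = $1,023.51
Net pay = $2,311.39 − $1,023.51 = $1,287.88

$1,287.88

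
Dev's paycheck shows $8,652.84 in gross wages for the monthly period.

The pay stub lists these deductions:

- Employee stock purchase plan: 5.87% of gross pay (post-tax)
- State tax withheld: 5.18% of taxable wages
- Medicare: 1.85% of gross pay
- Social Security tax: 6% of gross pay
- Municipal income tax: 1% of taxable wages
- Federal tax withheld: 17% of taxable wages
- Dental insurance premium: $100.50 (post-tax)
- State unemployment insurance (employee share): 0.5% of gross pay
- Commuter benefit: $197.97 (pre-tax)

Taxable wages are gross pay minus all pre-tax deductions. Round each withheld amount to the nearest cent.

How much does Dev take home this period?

Commuter benefit: $197.97
Taxable wages = $8,652.84 − $197.97 = $8,454.87
Federal tax withheld: $8,454.87 × 0.17 = $1,437.33
State tax withheld: $8,454.87 × 0.0518 = $437.96
Municipal income tax: $8,454.87 × 0.01 = $84.55
State unemployment insurance (employee share): $8,652.84 × 0.005 = $43.26
Medicare: $8,652.84 × 0.0185 = $160.08
Social Security tax: $8,652.84 × 0.06 = $519.17
Employee stock purchase plan: $8,652.84 × 0.0587 = $507.92
Dental insurance premium: $100.50
Total deductions = $197.97 + $1,437.33 + $437.96 + $84.55 + $43.26 + $160.08 + $519.17 + $507.92 + $100.50 = $3,488.74
Net pay = $8,652.84 − $3,488.74 = $5,164.10

$5,164.10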